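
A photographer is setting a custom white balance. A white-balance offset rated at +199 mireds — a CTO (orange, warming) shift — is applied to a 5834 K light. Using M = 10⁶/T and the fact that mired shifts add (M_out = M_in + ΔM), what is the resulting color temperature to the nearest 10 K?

2700 K

M_in = 10⁶/5834 = 171.41 mireds.
M_out = 171.41 + (+199) = 370.41 mireds.
T_out = 10⁶/370.41 = 2699.7 K → 2700 K.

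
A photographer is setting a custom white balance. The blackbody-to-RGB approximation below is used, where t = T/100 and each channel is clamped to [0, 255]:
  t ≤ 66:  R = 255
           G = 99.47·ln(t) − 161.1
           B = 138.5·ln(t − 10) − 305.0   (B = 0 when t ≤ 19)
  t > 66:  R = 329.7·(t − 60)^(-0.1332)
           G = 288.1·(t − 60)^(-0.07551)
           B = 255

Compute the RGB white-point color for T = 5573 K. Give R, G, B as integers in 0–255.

R=255, G=239, B=224

t = 5573/100 = 55.73; the t ≤ 66 branch applies.
R = 255 by definition for t ≤ 66.
G = 99.47·ln 55.73 − 161.1 = 99.47·4.0205 − 161.1 = 238.821.
B = 138.5·ln(55.73 − 10) − 305.0 = 138.5·ln 45.73 − 305.0 = 138.5·3.8228 − 305.0 = 224.452.
Rounded: (255, 239, 224).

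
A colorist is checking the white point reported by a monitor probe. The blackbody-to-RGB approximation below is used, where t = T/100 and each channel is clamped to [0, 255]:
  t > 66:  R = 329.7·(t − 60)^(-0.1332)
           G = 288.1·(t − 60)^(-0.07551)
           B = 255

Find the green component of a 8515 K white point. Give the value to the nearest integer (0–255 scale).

226

t = 8515/100 = 85.15; the t > 66 branch applies.
G = 288.1·(85.15 − 60)^(-0.07551) = 288.1·25.15^(-0.07551) = 288.1·0.78387 = 225.834.
Rounded: 226.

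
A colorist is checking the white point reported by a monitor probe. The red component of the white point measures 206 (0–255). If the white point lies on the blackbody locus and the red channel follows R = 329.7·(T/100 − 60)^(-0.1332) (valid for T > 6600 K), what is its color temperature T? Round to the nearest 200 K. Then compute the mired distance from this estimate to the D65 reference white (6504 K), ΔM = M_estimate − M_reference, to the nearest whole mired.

-47 mireds

(t − 60)^(-0.1332) = 206/329.7 = 0.62481.
t − 60 = 0.62481^(1/-0.1332) = 0.62481^(-7.508) = 34.152, so t = 94.152.
T = 100·t = 9415 K → 9400 K to the nearest 200 K.
M_estimate = 10⁶/9400 = 106.38; M_reference = 10⁶/6504 = 153.75.
ΔM = 106.38 − 153.75 = -47.37 → -47 mireds.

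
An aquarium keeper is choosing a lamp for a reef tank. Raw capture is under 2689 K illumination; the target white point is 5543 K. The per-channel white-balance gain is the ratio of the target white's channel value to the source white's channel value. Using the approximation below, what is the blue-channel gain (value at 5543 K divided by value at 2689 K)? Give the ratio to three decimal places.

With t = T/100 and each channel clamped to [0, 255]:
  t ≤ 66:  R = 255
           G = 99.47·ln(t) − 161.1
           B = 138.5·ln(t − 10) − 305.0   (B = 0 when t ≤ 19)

At 2689 K (t = 26.89):
  B = 138.5·ln(26.89 − 10) − 305.0 = 138.5·ln 16.89 − 305.0 = 138.5·2.8267 − 305.0 = 86.501.
At 5543 K (t = 55.43):
  B = 138.5·ln(55.43 − 10) − 305.0 = 138.5·ln 45.43 − 305.0 = 138.5·3.8162 − 305.0 = 223.540.
Gain = 223.540 / 86.501 = 2.5842 → 2.584.

2.584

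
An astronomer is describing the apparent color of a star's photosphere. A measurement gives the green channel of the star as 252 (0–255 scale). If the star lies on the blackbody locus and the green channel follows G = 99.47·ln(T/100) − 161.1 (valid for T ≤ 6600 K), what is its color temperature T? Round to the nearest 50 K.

ln t = (252 + 161.1) / 99.47 = 4.1530.
t = e^4.1530 = 63.625.
T = 100·t = 6363 K → 6350 K to the nearest 50 K.

6350 K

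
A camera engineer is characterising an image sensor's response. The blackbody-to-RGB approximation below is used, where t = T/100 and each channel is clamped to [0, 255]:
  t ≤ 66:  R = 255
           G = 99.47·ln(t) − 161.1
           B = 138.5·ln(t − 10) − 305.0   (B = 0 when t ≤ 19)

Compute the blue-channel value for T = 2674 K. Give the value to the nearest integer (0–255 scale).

t = 2674/100 = 26.74; the t ≤ 66 branch applies.
B = 138.5·ln(26.74 − 10) − 305.0 = 138.5·ln 16.74 − 305.0 = 138.5·2.8178 − 305.0 = 85.265.
Rounded: 85.

85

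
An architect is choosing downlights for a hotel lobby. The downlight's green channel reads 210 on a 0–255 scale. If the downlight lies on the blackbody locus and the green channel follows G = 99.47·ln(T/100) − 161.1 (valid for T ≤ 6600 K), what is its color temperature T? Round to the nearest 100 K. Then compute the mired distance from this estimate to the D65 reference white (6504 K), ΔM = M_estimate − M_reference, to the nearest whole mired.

ln t = (210 + 161.1) / 99.47 = 3.7308.
t = e^3.7308 = 41.711.
T = 100·t = 4171 K → 4200 K to the nearest 100 K.
M_estimate = 10⁶/4200 = 238.10; M_reference = 10⁶/6504 = 153.75.
ΔM = 238.10 − 153.75 = 84.34 → +84 mireds.

+84 mireds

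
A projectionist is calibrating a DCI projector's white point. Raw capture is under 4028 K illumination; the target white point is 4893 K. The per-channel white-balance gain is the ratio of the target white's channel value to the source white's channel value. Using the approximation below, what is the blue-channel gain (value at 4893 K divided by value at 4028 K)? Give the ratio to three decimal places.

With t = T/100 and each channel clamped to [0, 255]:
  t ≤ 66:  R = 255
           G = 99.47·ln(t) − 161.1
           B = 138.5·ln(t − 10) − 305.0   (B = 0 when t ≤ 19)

1.208

At 4028 K (t = 40.28):
  B = 138.5·ln(40.28 − 10) − 305.0 = 138.5·ln 30.28 − 305.0 = 138.5·3.4105 − 305.0 = 167.353.
At 4893 K (t = 48.93):
  B = 138.5·ln(48.93 − 10) − 305.0 = 138.5·ln 38.93 − 305.0 = 138.5·3.6618 − 305.0 = 202.154.
Gain = 202.154 / 167.353 = 1.2080 → 1.208.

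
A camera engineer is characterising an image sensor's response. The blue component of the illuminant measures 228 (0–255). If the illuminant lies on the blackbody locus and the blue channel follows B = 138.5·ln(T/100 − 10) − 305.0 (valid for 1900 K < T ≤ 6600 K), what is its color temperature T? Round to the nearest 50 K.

5700 K

ln(t − 10) = (228 + 305.0) / 138.5 = 3.8484.
t − 10 = e^3.8484 = 46.917, so t = 56.917.
T = 100·t = 5692 K → 5700 K to the nearest 50 K.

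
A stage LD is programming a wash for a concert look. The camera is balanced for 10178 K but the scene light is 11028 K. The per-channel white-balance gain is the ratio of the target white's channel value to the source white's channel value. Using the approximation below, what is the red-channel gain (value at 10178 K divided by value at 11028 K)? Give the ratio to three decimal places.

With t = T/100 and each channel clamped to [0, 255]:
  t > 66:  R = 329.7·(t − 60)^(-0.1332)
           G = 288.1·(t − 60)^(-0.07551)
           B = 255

1.025

At 11028 K (t = 110.28):
  R = 329.7·(110.28 − 60)^(-0.1332) = 329.7·50.28^(-0.1332) = 329.7·0.59344 = 195.656.
At 10178 K (t = 101.78):
  R = 329.7·(101.78 − 60)^(-0.1332) = 329.7·41.78^(-0.1332) = 329.7·0.60826 = 200.542.
Gain = 200.542 / 195.656 = 1.0250 → 1.025.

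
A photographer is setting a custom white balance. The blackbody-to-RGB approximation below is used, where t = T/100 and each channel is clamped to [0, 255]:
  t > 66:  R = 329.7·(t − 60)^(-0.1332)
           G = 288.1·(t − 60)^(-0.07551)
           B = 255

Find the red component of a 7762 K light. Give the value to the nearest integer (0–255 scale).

225

t = 7762/100 = 77.62; the t > 66 branch applies.
R = 329.7·(77.62 − 60)^(-0.1332) = 329.7·17.62^(-0.1332) = 329.7·0.68239 = 224.984.
Rounded: 225.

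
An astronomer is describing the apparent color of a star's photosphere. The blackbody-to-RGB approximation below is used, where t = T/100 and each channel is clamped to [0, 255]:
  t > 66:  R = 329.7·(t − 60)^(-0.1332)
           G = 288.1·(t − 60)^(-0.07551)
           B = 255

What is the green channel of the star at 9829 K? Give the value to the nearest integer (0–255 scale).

219

t = 9829/100 = 98.29; the t > 66 branch applies.
G = 288.1·(98.29 − 60)^(-0.07551) = 288.1·38.29^(-0.07551) = 288.1·0.75938 = 218.778.
Rounded: 219.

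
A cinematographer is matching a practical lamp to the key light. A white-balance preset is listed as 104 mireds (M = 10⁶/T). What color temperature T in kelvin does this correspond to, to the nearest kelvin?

9615 K

T = 10⁶ / 104 = 9615.38 K → 9615 K.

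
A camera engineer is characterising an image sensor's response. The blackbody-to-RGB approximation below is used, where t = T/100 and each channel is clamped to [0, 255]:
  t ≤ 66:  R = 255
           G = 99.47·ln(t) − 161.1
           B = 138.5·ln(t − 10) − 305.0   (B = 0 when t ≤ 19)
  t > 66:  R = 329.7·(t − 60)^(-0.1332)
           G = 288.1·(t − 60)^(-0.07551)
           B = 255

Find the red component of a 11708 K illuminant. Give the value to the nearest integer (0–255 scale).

192

t = 11708/100 = 117.08; the t > 66 branch applies.
R = 329.7·(117.08 − 60)^(-0.1332) = 329.7·57.08^(-0.1332) = 329.7·0.58349 = 192.378.
Rounded: 192.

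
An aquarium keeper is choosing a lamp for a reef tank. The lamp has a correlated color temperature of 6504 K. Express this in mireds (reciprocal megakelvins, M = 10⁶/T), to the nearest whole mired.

M = 10⁶ / 6504 = 153.752 → 154 mireds.

154 mireds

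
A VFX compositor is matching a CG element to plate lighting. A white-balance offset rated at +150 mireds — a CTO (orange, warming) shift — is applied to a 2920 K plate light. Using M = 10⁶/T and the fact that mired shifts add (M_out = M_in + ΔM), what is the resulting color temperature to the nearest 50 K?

2050 K

M_in = 10⁶/2920 = 342.47 mireds.
M_out = 342.47 + (+150) = 492.47 mireds.
T_out = 10⁶/492.47 = 2030.6 K → 2050 K.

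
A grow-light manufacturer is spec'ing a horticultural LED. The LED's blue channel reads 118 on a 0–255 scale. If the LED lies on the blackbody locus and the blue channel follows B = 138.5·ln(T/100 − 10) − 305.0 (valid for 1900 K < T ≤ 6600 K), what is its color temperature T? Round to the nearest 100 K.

3100 K

ln(t − 10) = (118 + 305.0) / 138.5 = 3.0542.
t − 10 = e^3.0542 = 21.203, so t = 31.203.
T = 100·t = 3120 K → 3100 K to the nearest 100 K.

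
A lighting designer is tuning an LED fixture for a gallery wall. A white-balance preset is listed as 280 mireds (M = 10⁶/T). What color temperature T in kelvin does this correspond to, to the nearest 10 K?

T = 10⁶ / 280 = 3571.43 K → 3570 K.

3570 K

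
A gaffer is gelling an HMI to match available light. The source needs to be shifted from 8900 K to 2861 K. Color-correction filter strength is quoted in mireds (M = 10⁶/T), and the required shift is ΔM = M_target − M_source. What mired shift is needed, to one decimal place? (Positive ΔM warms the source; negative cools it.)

M_source = 10⁶/8900 = 112.360; M_target = 10⁶/2861 = 349.528.
ΔM = 349.528 − 112.360 = 237.169 → +237.2 mireds, a warming shift.

+237.2 mireds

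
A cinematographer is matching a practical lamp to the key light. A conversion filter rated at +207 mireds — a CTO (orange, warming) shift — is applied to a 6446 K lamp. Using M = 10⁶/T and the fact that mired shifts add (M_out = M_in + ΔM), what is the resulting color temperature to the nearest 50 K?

2750 K

M_in = 10⁶/6446 = 155.13 mireds.
M_out = 155.13 + (+207) = 362.13 mireds.
T_out = 10⁶/362.13 = 2761.4 K → 2750 K.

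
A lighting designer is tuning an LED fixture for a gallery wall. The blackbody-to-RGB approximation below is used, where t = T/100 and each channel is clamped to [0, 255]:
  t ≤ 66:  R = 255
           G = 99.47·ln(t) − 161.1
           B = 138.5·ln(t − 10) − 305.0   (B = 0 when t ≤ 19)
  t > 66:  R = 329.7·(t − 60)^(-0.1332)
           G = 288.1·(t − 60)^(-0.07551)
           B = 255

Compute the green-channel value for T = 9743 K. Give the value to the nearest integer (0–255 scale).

219

t = 9743/100 = 97.43; the t > 66 branch applies.
G = 288.1·(97.43 − 60)^(-0.07551) = 288.1·37.43^(-0.07551) = 288.1·0.76069 = 219.154.
Rounded: 219.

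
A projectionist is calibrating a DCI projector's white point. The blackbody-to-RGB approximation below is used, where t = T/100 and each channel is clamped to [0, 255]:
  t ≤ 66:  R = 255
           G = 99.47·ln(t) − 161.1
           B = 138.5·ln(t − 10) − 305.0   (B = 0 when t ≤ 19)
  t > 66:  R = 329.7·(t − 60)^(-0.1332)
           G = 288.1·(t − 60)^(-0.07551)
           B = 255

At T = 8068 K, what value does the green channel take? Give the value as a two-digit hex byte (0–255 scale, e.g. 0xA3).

0xE5

t = 8068/100 = 80.68; the t > 66 branch applies.
G = 288.1·(80.68 − 60)^(-0.07551) = 288.1·20.68^(-0.07551) = 288.1·0.79554 = 229.195.
Rounded: 229; in hex, 0xE5.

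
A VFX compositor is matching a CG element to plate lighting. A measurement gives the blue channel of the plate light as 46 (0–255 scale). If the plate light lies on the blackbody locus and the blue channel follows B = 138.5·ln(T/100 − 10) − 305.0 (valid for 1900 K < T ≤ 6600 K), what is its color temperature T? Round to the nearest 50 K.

ln(t − 10) = (46 + 305.0) / 138.5 = 2.5343.
t − 10 = e^2.5343 = 12.608, so t = 22.608.
T = 100·t = 2261 K → 2250 K to the nearest 50 K.

2250 K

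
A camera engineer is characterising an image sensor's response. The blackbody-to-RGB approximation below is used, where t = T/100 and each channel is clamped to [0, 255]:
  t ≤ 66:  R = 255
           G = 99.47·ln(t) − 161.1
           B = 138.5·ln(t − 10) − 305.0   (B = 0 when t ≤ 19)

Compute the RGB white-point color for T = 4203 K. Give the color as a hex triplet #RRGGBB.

t = 4203/100 = 42.03; the t ≤ 66 branch applies.
R = 255 by definition for t ≤ 66.
G = 99.47·ln 42.03 − 161.1 = 99.47·3.7384 − 161.1 = 210.757.
B = 138.5·ln(42.03 − 10) − 305.0 = 138.5·ln 32.03 − 305.0 = 138.5·3.4667 − 305.0 = 175.134.
Rounded: (255, 211, 175).
In hex: #FFD3AF.

#FFD3AF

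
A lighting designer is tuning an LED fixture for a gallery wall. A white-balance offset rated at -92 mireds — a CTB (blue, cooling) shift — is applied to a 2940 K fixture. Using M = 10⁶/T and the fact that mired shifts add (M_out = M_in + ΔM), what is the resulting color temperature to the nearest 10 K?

4030 K

M_in = 10⁶/2940 = 340.14 mireds.
M_out = 340.14 + (-92) = 248.14 mireds.
T_out = 10⁶/248.14 = 4030.0 K → 4030 K.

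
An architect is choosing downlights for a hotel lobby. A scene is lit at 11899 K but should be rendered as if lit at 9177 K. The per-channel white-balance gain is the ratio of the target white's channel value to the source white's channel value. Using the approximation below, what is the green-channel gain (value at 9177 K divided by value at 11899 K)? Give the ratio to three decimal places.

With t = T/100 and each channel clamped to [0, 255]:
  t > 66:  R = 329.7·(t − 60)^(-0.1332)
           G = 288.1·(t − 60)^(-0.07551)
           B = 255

At 11899 K (t = 118.99):
  G = 288.1·(118.99 − 60)^(-0.07551) = 288.1·58.99^(-0.07551) = 288.1·0.73500 = 211.754.
At 9177 K (t = 91.77):
  G = 288.1·(91.77 − 60)^(-0.07551) = 288.1·31.77^(-0.07551) = 288.1·0.77016 = 221.884.
Gain = 221.884 / 211.754 = 1.0478 → 1.048.

1.048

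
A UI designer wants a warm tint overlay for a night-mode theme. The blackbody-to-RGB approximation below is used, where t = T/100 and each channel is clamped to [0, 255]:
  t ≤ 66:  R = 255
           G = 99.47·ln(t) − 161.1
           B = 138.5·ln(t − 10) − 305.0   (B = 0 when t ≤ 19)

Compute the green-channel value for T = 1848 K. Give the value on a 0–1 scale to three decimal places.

0.506

t = 1848/100 = 18.48; the t ≤ 66 branch applies.
G = 99.47·ln 18.48 − 161.1 = 99.47·2.9167 − 161.1 = 129.023.
On a 0–1 scale: 129.023/255 = 0.5060 → 0.506.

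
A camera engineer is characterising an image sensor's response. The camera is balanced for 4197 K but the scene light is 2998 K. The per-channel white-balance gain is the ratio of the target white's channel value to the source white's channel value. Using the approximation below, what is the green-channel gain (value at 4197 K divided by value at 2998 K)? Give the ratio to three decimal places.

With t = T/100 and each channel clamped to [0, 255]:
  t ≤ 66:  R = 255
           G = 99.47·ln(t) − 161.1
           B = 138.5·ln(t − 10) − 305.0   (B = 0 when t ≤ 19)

1.189

At 2998 K (t = 29.98):
  G = 99.47·ln 29.98 − 161.1 = 99.47·3.4005 − 161.1 = 177.151.
At 4197 K (t = 41.97):
  G = 99.47·ln 41.97 − 161.1 = 99.47·3.7370 − 161.1 = 210.615.
Gain = 210.615 / 177.151 = 1.1889 → 1.189.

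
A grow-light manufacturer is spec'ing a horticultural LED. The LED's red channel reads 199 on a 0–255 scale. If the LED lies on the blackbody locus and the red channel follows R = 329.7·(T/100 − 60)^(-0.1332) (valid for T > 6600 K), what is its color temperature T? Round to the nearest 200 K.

(t − 60)^(-0.1332) = 199/329.7 = 0.60358.
t − 60 = 0.60358^(1/-0.1332) = 0.60358^(-7.508) = 44.273, so t = 104.273.
T = 100·t = 10427 K → 10400 K to the nearest 200 K.

10400 K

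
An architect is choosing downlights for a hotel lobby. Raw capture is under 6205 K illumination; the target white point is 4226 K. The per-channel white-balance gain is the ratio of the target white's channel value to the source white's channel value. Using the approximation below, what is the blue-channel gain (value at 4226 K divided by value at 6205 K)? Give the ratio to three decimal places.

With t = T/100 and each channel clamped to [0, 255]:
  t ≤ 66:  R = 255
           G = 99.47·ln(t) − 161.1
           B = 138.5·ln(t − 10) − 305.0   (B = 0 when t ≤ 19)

At 6205 K (t = 62.05):
  B = 138.5·ln(62.05 − 10) − 305.0 = 138.5·ln 52.05 − 305.0 = 138.5·3.9522 − 305.0 = 242.380.
At 4226 K (t = 42.26):
  B = 138.5·ln(42.26 − 10) − 305.0 = 138.5·ln 32.26 − 305.0 = 138.5·3.4738 − 305.0 = 176.125.
Gain = 176.125 / 242.380 = 0.7266 → 0.727.

0.727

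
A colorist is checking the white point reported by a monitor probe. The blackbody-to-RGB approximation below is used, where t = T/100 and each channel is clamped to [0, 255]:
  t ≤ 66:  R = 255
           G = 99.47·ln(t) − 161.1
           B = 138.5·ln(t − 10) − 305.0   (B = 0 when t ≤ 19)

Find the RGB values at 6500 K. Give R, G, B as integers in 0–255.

t = 6500/100 = 65; the t ≤ 66 branch applies.
R = 255 by definition for t ≤ 66.
G = 99.47·ln 65 − 161.1 = 99.47·4.1744 − 161.1 = 254.126.
B = 138.5·ln(65 − 10) − 305.0 = 138.5·ln 55 − 305.0 = 138.5·4.0073 − 305.0 = 250.016.
Rounded: (255, 254, 250).

R=255, G=254, B=250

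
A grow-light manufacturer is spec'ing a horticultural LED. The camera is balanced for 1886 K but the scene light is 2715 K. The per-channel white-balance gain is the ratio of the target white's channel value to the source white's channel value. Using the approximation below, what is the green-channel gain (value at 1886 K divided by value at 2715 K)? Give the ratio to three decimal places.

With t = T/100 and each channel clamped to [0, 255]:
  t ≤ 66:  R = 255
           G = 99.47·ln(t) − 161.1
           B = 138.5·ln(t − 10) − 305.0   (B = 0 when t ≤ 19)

0.783

At 2715 K (t = 27.15):
  G = 99.47·ln 27.15 − 161.1 = 99.47·3.3014 − 161.1 = 167.288.
At 1886 K (t = 18.86):
  G = 99.47·ln 18.86 − 161.1 = 99.47·2.9370 − 161.1 = 131.048.
Gain = 131.048 / 167.288 = 0.7834 → 0.783.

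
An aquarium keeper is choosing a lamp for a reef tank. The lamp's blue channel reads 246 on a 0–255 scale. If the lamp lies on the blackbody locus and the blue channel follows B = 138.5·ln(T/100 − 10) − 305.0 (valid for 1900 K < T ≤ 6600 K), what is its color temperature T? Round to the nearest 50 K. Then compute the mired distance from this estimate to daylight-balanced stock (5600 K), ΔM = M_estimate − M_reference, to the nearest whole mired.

ln(t − 10) = (246 + 305.0) / 138.5 = 3.9783.
t − 10 = e^3.9783 = 53.428, so t = 63.428.
T = 100·t = 6343 K → 6350 K to the nearest 50 K.
M_estimate = 10⁶/6350 = 157.48; M_reference = 10⁶/5600 = 178.57.
ΔM = 157.48 − 178.57 = -21.09 → -21 mireds.

-21 mireds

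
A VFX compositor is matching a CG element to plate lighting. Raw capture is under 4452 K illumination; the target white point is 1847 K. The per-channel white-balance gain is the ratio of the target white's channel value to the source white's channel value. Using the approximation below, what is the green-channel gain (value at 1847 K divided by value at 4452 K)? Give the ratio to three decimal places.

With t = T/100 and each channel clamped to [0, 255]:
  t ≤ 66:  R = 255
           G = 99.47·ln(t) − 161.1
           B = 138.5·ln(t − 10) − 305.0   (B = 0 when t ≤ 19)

0.596

At 4452 K (t = 44.52):
  G = 99.47·ln 44.52 − 161.1 = 99.47·3.7959 − 161.1 = 216.482.
At 1847 K (t = 18.47):
  G = 99.47·ln 18.47 − 161.1 = 99.47·2.9161 − 161.1 = 128.969.
Gain = 128.969 / 216.482 = 0.5958 → 0.596.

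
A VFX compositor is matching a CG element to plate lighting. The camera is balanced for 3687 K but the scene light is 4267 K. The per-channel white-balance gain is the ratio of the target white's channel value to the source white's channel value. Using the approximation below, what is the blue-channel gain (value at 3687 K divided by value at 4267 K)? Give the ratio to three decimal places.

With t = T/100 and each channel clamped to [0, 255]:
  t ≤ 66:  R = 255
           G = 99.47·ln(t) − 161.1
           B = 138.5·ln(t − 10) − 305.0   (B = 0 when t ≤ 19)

0.848

At 4267 K (t = 42.67):
  B = 138.5·ln(42.67 − 10) − 305.0 = 138.5·ln 32.67 − 305.0 = 138.5·3.4865 − 305.0 = 177.874.
At 3687 K (t = 36.87):
  B = 138.5·ln(36.87 − 10) − 305.0 = 138.5·ln 26.87 − 305.0 = 138.5·3.2910 − 305.0 = 150.805.
Gain = 150.805 / 177.874 = 0.8478 → 0.848.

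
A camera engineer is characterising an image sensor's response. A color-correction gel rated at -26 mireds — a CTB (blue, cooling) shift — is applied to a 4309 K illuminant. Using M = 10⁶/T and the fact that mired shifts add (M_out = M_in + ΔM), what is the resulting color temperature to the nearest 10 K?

4850 K

M_in = 10⁶/4309 = 232.07 mireds.
M_out = 232.07 + (-26) = 206.07 mireds.
T_out = 10⁶/206.07 = 4852.7 K → 4850 K.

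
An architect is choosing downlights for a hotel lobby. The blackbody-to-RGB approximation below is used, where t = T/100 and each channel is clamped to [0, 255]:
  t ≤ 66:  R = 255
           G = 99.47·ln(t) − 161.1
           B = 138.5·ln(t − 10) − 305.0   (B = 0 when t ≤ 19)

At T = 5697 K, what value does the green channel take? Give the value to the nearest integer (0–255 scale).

241

t = 5697/100 = 56.97; the t ≤ 66 branch applies.
G = 99.47·ln 56.97 − 161.1 = 99.47·4.0425 − 161.1 = 241.010.
Rounded: 241.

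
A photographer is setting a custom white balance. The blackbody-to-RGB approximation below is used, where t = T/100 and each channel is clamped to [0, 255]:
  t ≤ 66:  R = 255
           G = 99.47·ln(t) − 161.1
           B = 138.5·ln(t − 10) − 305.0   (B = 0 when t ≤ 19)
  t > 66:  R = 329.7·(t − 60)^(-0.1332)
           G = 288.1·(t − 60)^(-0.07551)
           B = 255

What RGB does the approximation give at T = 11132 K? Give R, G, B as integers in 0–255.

R=195, G=214, B=255

t = 11132/100 = 111.32; the t > 66 branch applies.
R = 329.7·(111.32 − 60)^(-0.1332) = 329.7·51.32^(-0.1332) = 329.7·0.59182 = 195.123.
G = 288.1·(111.32 − 60)^(-0.07551) = 288.1·51.32^(-0.07551) = 288.1·0.74277 = 213.993.
B = 255 by definition for t > 66.
Rounded: (195, 214, 255).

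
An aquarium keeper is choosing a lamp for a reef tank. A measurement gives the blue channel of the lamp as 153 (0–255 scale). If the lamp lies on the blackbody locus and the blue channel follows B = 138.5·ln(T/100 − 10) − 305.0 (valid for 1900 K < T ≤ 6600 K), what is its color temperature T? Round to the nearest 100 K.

3700 K

ln(t − 10) = (153 + 305.0) / 138.5 = 3.3069.
t − 10 = e^3.3069 = 27.299, so t = 37.299.
T = 100·t = 3730 K → 3700 K to the nearest 100 K.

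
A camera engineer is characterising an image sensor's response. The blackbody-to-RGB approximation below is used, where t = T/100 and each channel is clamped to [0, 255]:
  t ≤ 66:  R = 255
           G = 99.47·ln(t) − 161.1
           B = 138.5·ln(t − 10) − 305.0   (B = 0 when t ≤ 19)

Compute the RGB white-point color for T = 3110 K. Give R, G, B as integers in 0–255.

R=255, G=181, B=117

t = 3110/100 = 31.1; the t ≤ 66 branch applies.
R = 255 by definition for t ≤ 66.
G = 99.47·ln 31.1 − 161.1 = 99.47·3.4372 − 161.1 = 180.799.
B = 138.5·ln(31.1 − 10) − 305.0 = 138.5·ln 21.1 − 305.0 = 138.5·3.0493 − 305.0 = 117.324.
Rounded: (255, 181, 117).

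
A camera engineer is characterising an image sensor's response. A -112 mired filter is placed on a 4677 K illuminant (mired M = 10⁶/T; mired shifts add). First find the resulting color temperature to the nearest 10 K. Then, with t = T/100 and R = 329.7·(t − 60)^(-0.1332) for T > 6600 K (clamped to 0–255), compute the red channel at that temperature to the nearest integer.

M_in = 10⁶/4677 = 213.81; M_out = 213.81 + (-112) = 101.81.
T_out = 10⁶/101.81 = 9822.0 K → 9820 K; t = 98.2.
R = 329.7·(98.2 − 60)^(-0.1332) = 329.7·38.2^(-0.1332) = 329.7·0.61556 = 202.950.
Rounded: 203.

203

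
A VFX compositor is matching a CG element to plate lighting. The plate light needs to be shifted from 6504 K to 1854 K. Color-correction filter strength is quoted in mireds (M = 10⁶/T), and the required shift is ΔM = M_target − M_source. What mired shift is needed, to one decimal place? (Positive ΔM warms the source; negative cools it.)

M_source = 10⁶/6504 = 153.752; M_target = 10⁶/1854 = 539.374.
ΔM = 539.374 − 153.752 = 385.623 → +385.6 mireds, a warming shift.

+385.6 mireds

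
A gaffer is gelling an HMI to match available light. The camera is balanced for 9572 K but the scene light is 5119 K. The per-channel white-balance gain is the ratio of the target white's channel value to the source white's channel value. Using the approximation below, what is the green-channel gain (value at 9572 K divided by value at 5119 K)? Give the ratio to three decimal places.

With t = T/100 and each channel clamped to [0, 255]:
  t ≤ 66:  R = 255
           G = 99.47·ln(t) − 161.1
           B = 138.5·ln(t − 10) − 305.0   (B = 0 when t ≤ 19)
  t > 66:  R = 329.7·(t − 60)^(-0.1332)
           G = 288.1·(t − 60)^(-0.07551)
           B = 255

At 5119 K (t = 51.19):
  G = 99.47·ln 51.19 − 161.1 = 99.47·3.9355 − 161.1 = 230.369.
At 9572 K (t = 95.72):
  G = 288.1·(95.72 − 60)^(-0.07551) = 288.1·35.72^(-0.07551) = 288.1·0.76338 = 219.929.
Gain = 219.929 / 230.369 = 0.9547 → 0.955.

0.955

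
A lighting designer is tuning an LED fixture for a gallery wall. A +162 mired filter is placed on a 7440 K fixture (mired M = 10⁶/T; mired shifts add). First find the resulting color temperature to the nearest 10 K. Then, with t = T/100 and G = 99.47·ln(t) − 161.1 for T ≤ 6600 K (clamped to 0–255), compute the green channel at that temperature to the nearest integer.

M_in = 10⁶/7440 = 134.41; M_out = 134.41 + (+162) = 296.41.
T_out = 10⁶/296.41 = 3373.7 K → 3370 K; t = 33.7.
G = 99.47·ln 33.7 − 161.1 = 99.47·3.5175 − 161.1 = 188.786.
Rounded: 189.

189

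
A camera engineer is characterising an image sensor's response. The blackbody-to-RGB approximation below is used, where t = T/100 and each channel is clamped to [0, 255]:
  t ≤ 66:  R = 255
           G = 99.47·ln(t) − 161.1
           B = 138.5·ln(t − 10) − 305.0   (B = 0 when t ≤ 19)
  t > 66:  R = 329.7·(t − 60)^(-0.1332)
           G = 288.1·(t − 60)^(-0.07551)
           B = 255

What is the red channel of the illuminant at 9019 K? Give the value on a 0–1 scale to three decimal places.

t = 9019/100 = 90.19; the t > 66 branch applies.
R = 329.7·(90.19 − 60)^(-0.1332) = 329.7·30.19^(-0.1332) = 329.7·0.63516 = 209.412.
On a 0–1 scale: 209.412/255 = 0.8212 → 0.821.

0.821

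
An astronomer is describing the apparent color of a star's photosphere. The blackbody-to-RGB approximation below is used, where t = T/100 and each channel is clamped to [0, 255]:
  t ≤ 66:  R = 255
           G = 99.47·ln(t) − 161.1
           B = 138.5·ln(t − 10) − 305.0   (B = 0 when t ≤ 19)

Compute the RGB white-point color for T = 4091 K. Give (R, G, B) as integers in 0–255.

t = 4091/100 = 40.91; the t ≤ 66 branch applies.
R = 255 by definition for t ≤ 66.
G = 99.47·ln 40.91 − 161.1 = 99.47·3.7114 − 161.1 = 208.070.
B = 138.5·ln(40.91 − 10) − 305.0 = 138.5·ln 30.91 − 305.0 = 138.5·3.4311 − 305.0 = 170.205.
Rounded: (255, 208, 170).

(255, 208, 170)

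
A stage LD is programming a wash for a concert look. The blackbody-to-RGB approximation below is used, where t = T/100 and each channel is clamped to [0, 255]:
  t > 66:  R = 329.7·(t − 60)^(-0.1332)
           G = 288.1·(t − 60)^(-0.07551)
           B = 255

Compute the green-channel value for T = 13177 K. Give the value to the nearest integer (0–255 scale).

t = 13177/100 = 131.77; the t > 66 branch applies.
G = 288.1·(131.77 − 60)^(-0.07551) = 288.1·71.77^(-0.07551) = 288.1·0.72420 = 208.642.
Rounded: 209.

209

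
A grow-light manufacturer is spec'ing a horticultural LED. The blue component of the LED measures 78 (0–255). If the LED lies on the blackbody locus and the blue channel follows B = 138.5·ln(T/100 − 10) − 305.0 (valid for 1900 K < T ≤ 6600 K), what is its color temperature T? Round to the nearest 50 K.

ln(t − 10) = (78 + 305.0) / 138.5 = 2.7653.
t − 10 = e^2.7653 = 15.884, so t = 25.884.
T = 100·t = 2588 K → 2600 K to the nearest 50 K.

2600 K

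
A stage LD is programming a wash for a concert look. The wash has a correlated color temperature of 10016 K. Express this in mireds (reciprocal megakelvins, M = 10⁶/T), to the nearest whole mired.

M = 10⁶ / 10016 = 99.840 → 100 mireds.

100 mireds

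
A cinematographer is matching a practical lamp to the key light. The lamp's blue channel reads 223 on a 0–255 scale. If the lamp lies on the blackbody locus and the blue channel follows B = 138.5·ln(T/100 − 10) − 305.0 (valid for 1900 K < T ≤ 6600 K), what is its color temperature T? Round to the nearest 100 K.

ln(t − 10) = (223 + 305.0) / 138.5 = 3.8123.
t − 10 = e^3.8123 = 45.253, so t = 55.253.
T = 100·t = 5525 K → 5500 K to the nearest 100 K.

5500 K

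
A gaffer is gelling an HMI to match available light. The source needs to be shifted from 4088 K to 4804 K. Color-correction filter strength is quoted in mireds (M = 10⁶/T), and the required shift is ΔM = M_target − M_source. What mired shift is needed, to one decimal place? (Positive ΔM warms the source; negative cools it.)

M_source = 10⁶/4088 = 244.618; M_target = 10⁶/4804 = 208.160.
ΔM = 208.160 − 244.618 = -36.459 → -36.5 mireds, a cooling shift.

-36.5 mireds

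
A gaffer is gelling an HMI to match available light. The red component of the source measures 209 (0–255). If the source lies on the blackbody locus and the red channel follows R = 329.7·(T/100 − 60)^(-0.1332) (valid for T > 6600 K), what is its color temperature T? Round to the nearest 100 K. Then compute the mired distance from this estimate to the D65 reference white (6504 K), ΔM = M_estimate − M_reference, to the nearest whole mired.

(t − 60)^(-0.1332) = 209/329.7 = 0.63391.
t − 60 = 0.63391^(1/-0.1332) = 0.63391^(-7.508) = 30.639, so t = 90.639.
T = 100·t = 9064 K → 9100 K to the nearest 100 K.
M_estimate = 10⁶/9100 = 109.89; M_reference = 10⁶/6504 = 153.75.
ΔM = 109.89 − 153.75 = -43.86 → -44 mireds.

-44 mireds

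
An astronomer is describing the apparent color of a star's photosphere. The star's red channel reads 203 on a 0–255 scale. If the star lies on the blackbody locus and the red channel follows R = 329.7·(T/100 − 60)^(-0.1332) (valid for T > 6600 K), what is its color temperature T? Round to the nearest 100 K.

9800 K

(t − 60)^(-0.1332) = 203/329.7 = 0.61571.
t − 60 = 0.61571^(1/-0.1332) = 0.61571^(-7.508) = 38.129, so t = 98.129.
T = 100·t = 9813 K → 9800 K to the nearest 100 K.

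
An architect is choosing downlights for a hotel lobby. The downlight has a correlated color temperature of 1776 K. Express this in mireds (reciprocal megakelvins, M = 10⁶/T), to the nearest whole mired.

563 mireds

M = 10⁶ / 1776 = 563.063 → 563 mireds.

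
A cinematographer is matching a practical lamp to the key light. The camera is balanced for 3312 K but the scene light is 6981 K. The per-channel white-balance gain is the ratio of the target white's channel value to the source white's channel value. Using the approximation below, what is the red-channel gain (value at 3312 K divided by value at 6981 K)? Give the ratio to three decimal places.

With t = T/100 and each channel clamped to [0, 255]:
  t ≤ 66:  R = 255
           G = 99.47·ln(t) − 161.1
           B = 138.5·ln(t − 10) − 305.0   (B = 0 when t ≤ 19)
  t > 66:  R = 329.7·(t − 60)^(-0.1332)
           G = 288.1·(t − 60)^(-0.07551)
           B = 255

1.048

At 6981 K (t = 69.81):
  R = 329.7·(69.81 − 60)^(-0.1332) = 329.7·9.81^(-0.1332) = 329.7·0.73775 = 243.236.
At 3312 K (t = 33.12):
  R = 255 by definition for t ≤ 66.
Gain = 255.000 / 243.236 = 1.0484 → 1.048.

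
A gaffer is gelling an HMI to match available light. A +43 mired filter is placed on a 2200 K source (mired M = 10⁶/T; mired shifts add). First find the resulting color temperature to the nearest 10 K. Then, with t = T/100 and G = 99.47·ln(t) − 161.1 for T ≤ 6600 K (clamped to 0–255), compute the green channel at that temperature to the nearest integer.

M_in = 10⁶/2200 = 454.55; M_out = 454.55 + (+43) = 497.55.
T_out = 10⁶/497.55 = 2009.9 K → 2010 K; t = 20.1.
G = 99.47·ln 20.1 − 161.1 = 99.47·3.0007 − 161.1 = 137.382.
Rounded: 137.

137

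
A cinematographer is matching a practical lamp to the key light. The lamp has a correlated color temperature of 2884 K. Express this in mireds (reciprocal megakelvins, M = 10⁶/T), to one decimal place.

M = 10⁶ / 2884 = 346.741 → 346.7 mireds.

346.7 mireds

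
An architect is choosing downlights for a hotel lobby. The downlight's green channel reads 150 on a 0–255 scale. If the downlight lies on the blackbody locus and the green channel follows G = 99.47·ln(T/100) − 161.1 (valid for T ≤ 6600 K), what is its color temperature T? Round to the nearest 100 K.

2300 K

ln t = (150 + 161.1) / 99.47 = 3.1276.
t = e^3.1276 = 22.819.
T = 100·t = 2282 K → 2300 K to the nearest 100 K.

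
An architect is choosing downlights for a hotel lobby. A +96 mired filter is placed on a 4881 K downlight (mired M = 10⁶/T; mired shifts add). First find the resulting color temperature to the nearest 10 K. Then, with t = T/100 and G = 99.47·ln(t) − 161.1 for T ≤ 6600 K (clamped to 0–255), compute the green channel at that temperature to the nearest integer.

M_in = 10⁶/4881 = 204.88; M_out = 204.88 + (+96) = 300.88.
T_out = 10⁶/300.88 = 3323.6 K → 3320 K; t = 33.2.
G = 99.47·ln 33.2 − 161.1 = 99.47·3.5025 − 161.1 = 187.299.
Rounded: 187.

187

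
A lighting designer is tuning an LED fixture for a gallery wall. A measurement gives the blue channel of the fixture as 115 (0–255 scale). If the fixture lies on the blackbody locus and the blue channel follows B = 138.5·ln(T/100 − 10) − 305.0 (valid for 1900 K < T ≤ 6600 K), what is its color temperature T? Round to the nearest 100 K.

3100 K

ln(t − 10) = (115 + 305.0) / 138.5 = 3.0325.
t − 10 = e^3.0325 = 20.749, so t = 30.749.
T = 100·t = 3075 K → 3100 K to the nearest 100 K.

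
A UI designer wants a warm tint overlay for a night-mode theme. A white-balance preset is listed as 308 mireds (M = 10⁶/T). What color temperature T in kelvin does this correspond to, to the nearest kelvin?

3247 K

T = 10⁶ / 308 = 3246.75 K → 3247 K.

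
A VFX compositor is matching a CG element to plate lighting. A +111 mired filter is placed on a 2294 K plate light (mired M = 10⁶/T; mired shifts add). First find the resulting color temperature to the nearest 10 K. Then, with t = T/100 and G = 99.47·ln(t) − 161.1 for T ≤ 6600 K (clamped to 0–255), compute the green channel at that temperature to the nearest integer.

M_in = 10⁶/2294 = 435.92; M_out = 435.92 + (+111) = 546.92.
T_out = 10⁶/546.92 = 1828.4 K → 1830 K; t = 18.3.
G = 99.47·ln 18.3 − 161.1 = 99.47·2.9069 − 161.1 = 128.049.
Rounded: 128.

128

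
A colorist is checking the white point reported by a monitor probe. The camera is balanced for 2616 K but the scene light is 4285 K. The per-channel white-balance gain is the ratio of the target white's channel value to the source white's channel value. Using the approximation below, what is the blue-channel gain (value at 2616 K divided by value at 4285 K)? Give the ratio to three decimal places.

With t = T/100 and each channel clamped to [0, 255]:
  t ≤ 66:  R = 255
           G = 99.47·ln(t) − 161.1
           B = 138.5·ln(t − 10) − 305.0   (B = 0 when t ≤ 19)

0.450

At 4285 K (t = 42.85):
  B = 138.5·ln(42.85 − 10) − 305.0 = 138.5·ln 32.85 − 305.0 = 138.5·3.4920 − 305.0 = 178.635.
At 2616 K (t = 26.16):
  B = 138.5·ln(26.16 − 10) − 305.0 = 138.5·ln 16.16 − 305.0 = 138.5·2.7825 − 305.0 = 80.382.
Gain = 80.382 / 178.635 = 0.4500 → 0.450.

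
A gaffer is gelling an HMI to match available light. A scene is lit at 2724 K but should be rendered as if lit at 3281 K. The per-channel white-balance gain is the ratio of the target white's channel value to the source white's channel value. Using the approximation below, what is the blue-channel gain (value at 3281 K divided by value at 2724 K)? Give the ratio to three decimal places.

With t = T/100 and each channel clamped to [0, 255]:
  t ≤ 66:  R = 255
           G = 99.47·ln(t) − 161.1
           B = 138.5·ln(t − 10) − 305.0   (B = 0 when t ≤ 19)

1.434

At 2724 K (t = 27.24):
  B = 138.5·ln(27.24 − 10) − 305.0 = 138.5·ln 17.24 − 305.0 = 138.5·2.8472 − 305.0 = 89.342.
At 3281 K (t = 32.81):
  B = 138.5·ln(32.81 − 10) − 305.0 = 138.5·ln 22.81 − 305.0 = 138.5·3.1272 − 305.0 = 128.117.
Gain = 128.117 / 89.342 = 1.4340 → 1.434.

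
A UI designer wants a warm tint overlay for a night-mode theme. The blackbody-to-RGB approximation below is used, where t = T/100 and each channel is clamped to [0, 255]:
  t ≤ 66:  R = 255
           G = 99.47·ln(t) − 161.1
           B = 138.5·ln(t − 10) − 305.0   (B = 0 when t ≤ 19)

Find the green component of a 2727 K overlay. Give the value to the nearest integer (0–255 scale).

168

t = 2727/100 = 27.27; the t ≤ 66 branch applies.
G = 99.47·ln 27.27 − 161.1 = 99.47·3.3058 − 161.1 = 167.727.
Rounded: 168.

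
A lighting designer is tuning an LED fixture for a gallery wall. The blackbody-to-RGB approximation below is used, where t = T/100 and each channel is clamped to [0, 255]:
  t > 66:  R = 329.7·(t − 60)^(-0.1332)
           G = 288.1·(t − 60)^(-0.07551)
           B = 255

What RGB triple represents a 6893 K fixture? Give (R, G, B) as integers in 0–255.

t = 6893/100 = 68.93; the t > 66 branch applies.
R = 329.7·(68.93 − 60)^(-0.1332) = 329.7·8.93^(-0.1332) = 329.7·0.74704 = 246.301.
G = 288.1·(68.93 − 60)^(-0.07551) = 288.1·8.93^(-0.07551) = 288.1·0.84762 = 244.199.
B = 255 by definition for t > 66.
Rounded: (246, 244, 255).

(246, 244, 255)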